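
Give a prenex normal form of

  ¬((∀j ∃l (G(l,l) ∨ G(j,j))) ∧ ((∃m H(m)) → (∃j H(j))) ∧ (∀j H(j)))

Eliminate → and ↔ using ¬ and ∨.
  ¬((∀j ∃l (G(l,l) ∨ G(j,j))) ∧ (¬(∃m H(m)) ∨ (∃j H(j))) ∧ (∀j H(j)))
Push ¬ through the quantifiers and connectives to reach negation normal form:
  (∃j ∀l (¬G(l,l) ∧ ¬G(j,j))) ∨ (∃m H(m)) ∧ (∀j ¬H(j)) ∨ (∃j ¬H(j))
Rename bound variables to avoid capture: j↦a, j↦w.
  (∃j ∀l (¬G(l,l) ∧ ¬G(j,j))) ∨ (∃m H(m)) ∧ (∀a ¬H(a)) ∨ (∃w ¬H(w))
Extract every quantifier outward, since the variables are now distinct and don't occur free across branches:
  ∃j ∀l ∃m ∀a ∃w (¬G(l,l) ∧ ¬G(j,j) ∨ H(m) ∧ ¬H(a) ∨ ¬H(w))

∃j ∀l ∃m ∀a ∃w (¬G(l,l) ∧ ¬G(j,j) ∨ H(m) ∧ ¬H(a) ∨ ¬H(w))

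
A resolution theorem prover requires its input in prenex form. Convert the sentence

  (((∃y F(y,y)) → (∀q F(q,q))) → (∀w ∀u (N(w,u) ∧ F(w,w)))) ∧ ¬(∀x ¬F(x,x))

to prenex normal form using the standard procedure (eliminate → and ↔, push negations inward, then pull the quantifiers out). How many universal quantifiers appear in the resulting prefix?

Eliminate → and ↔ using ¬ and ∨.
  (¬(¬(∃y F(y,y)) ∨ (∀q F(q,q))) ∨ (∀w ∀u (N(w,u) ∧ F(w,w)))) ∧ ¬(∀x ¬F(x,x))
Drive negations inward (¬∀x A ≡ ∃x ¬A, ¬∃x A ≡ ∀x ¬A, De Morgan for ∧/∨):
  ((∃y F(y,y)) ∧ (∃q ¬F(q,q)) ∨ (∀w ∀u (N(w,u) ∧ F(w,w)))) ∧ (∃x F(x,x))
All bound variables are already distinct, so no renaming is needed.
Pull the quantifiers to the front (each side's bound variable is not free in the other side):
  ∃y ∃q ∀w ∀u ∃x ((F(y,y) ∧ ¬F(q,q) ∨ N(w,u) ∧ F(w,w)) ∧ F(x,x))
The prefix is ∃y ∃q ∀w ∀u ∃x: 2 universal, 3 existential.

2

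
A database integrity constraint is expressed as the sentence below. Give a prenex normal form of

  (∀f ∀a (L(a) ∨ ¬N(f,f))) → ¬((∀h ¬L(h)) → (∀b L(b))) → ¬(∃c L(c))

Eliminate → and ↔ using ¬ and ∨.
  ¬(∀f ∀a (L(a) ∨ ¬N(f,f))) ∨ ¬¬(¬(∀h ¬L(h)) ∨ (∀b L(b))) ∨ ¬(∃c L(c))
Move each ¬ inward, flipping quantifiers it crosses:
  (∃f ∃a (¬L(a) ∧ N(f,f))) ∨ (∃h L(h)) ∨ (∀b L(b)) ∨ (∀c ¬L(c))
Pull the quantifiers to the front (each side's bound variable is not free in the other side):
  ∃f ∃a ∃h ∀b ∀c (¬L(a) ∧ N(f,f) ∨ L(h) ∨ L(b) ∨ ¬L(c))

∃f ∃a ∃h ∀b ∀c (¬L(a) ∧ N(f,f) ∨ L(h) ∨ L(b) ∨ ¬L(c))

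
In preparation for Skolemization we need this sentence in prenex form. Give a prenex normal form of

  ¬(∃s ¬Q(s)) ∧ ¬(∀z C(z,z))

∀s ∃z (Q(s) ∧ ¬C(z,z))

Move each ¬ inward, flipping quantifiers it crosses:
  (∀s Q(s)) ∧ (∃z ¬C(z,z))
Extract every quantifier outward, since the variables are now distinct and don't occur free across branches:
  ∀s ∃z (Q(s) ∧ ¬C(z,z))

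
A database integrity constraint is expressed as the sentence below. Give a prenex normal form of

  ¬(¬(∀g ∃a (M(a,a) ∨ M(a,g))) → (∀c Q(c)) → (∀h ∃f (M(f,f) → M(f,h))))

∃g ∀a ∀c ∃h ∀f (¬M(a,a) ∧ ¬M(a,g) ∧ Q(c) ∧ M(f,f) ∧ ¬M(f,h))

Rewrite implications/biconditionals: A → B as ¬A ∨ B.
  ¬(¬¬(∀g ∃a (M(a,a) ∨ M(a,g))) ∨ ¬(∀c Q(c)) ∨ (∀h ∃f (¬M(f,f) ∨ M(f,h))))
Push ¬ through the quantifiers and connectives to reach negation normal form:
  (∃g ∀a (¬M(a,a) ∧ ¬M(a,g))) ∧ (∀c Q(c)) ∧ (∃h ∀f (M(f,f) ∧ ¬M(f,h)))
All bound variables are already distinct, so no renaming is needed.
Pull the quantifiers to the front (each side's bound variable is not free in the other side):
  ∃g ∀a ∀c ∃h ∀f (¬M(a,a) ∧ ¬M(a,g) ∧ Q(c) ∧ M(f,f) ∧ ¬M(f,h))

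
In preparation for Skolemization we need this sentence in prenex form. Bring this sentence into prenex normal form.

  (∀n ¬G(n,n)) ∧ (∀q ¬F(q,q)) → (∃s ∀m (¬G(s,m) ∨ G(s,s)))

Rewrite implications/biconditionals: A → B as ¬A ∨ B.
  ¬((∀n ¬G(n,n)) ∧ (∀q ¬F(q,q))) ∨ (∃s ∀m (¬G(s,m) ∨ G(s,s)))
Move each ¬ inward, flipping quantifiers it crosses:
  (∃n G(n,n)) ∨ (∃q F(q,q)) ∨ (∃s ∀m (¬G(s,m) ∨ G(s,s)))
All bound variables are already distinct, so no renaming is needed.
Finally move all quantifiers to the prefix:
  ∃n ∃q ∃s ∀m (G(n,n) ∨ F(q,q) ∨ ¬G(s,m) ∨ G(s,s))

∃n ∃q ∃s ∀m (G(n,n) ∨ F(q,q) ∨ ¬G(s,m) ∨ G(s,s))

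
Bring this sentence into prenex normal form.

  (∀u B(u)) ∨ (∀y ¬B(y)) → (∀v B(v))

∃u ∃y ∀v (¬B(u) ∧ B(y) ∨ B(v))

First replace A → B with ¬A ∨ B.
  ¬((∀u B(u)) ∨ (∀y ¬B(y))) ∨ (∀v B(v))
Drive negations inward (¬∀x A ≡ ∃x ¬A, ¬∃x A ≡ ∀x ¬A, De Morgan for ∧/∨):
  (∃u ¬B(u)) ∧ (∃y B(y)) ∨ (∀v B(v))
All bound variables are already distinct, so no renaming is needed.
Extract every quantifier outward, since the variables are now distinct and don't occur free across branches:
  ∃u ∃y ∀v (¬B(u) ∧ B(y) ∨ B(v))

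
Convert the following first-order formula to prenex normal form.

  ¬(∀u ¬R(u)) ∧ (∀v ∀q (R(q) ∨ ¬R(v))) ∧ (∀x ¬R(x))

Drive negations inward (¬∀x A ≡ ∃x ¬A, ¬∃x A ≡ ∀x ¬A, De Morgan for ∧/∨):
  (∃u R(u)) ∧ (∀v ∀q (R(q) ∨ ¬R(v))) ∧ (∀x ¬R(x))
All bound variables are already distinct, so no renaming is needed.
Extract every quantifier outward, since the variables are now distinct and don't occur free across branches:
  ∃u ∀v ∀q ∀x (R(u) ∧ (R(q) ∨ ¬R(v)) ∧ ¬R(x))

∃u ∀v ∀q ∀x (R(u) ∧ (R(q) ∨ ¬R(v)) ∧ ¬R(x))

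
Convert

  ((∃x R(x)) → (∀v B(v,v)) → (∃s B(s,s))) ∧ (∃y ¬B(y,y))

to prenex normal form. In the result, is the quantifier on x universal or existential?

Eliminate → and ↔ using ¬ and ∨.
  (¬(∃x R(x)) ∨ ¬(∀v B(v,v)) ∨ (∃s B(s,s))) ∧ (∃y ¬B(y,y))
Drive negations inward (¬∀x A ≡ ∃x ¬A, ¬∃x A ≡ ∀x ¬A, De Morgan for ∧/∨):
  ((∀x ¬R(x)) ∨ (∃v ¬B(v,v)) ∨ (∃s B(s,s))) ∧ (∃y ¬B(y,y))
Finally move all quantifiers to the prefix:
  ∀x ∃v ∃s ∃y ((¬R(x) ∨ ¬B(v,v) ∨ B(s,s)) ∧ ¬B(y,y))
The quantifier ∃x sits under an odd number of negations (counting the antecedent side of each →), so it flips to ∀x.

universal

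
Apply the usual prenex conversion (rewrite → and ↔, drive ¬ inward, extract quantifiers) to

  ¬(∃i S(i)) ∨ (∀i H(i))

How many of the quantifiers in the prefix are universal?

2

Move each ¬ inward, flipping quantifiers it crosses:
  (∀i ¬S(i)) ∨ (∀i H(i))
Give each quantifier a distinct variable: i↦z.
  (∀i ¬S(i)) ∨ (∀z H(z))
Extract every quantifier outward, since the variables are now distinct and don't occur free across branches:
  ∀i ∀z (¬S(i) ∨ H(z))
The prefix is ∀i ∀z: 2 universal, 0 existential.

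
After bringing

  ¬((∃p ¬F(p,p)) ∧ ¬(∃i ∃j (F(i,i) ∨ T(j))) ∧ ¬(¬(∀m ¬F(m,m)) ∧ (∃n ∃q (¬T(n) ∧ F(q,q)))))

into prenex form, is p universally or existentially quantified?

Push ¬ through the quantifiers and connectives to reach negation normal form:
  (∀p F(p,p)) ∨ (∃i ∃j (F(i,i) ∨ T(j))) ∨ (∃m F(m,m)) ∧ (∃n ∃q (¬T(n) ∧ F(q,q)))
All bound variables are already distinct, so no renaming is needed.
Extract every quantifier outward, since the variables are now distinct and don't occur free across branches:
  ∀p ∃i ∃j ∃m ∃n ∃q (F(p,p) ∨ F(i,i) ∨ T(j) ∨ F(m,m) ∧ ¬T(n) ∧ F(q,q))
The quantifier ∃p sits under an odd number of negations, so it flips to ∀p.

universal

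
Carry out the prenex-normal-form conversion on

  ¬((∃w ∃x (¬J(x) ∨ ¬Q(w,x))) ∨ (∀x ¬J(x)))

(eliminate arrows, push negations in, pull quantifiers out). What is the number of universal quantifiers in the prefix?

Move each ¬ inward, flipping quantifiers it crosses:
  (∀w ∀x (J(x) ∧ Q(w,x))) ∧ (∃x J(x))
Give each quantifier a distinct variable: x↦b.
  (∀w ∀x (J(x) ∧ Q(w,x))) ∧ (∃b J(b))
Extract every quantifier outward, since the variables are now distinct and don't occur free across branches:
  ∀w ∀x ∃b (J(x) ∧ Q(w,x) ∧ J(b))
The prefix is ∀w ∀x ∃b: 2 universal, 1 existential.

2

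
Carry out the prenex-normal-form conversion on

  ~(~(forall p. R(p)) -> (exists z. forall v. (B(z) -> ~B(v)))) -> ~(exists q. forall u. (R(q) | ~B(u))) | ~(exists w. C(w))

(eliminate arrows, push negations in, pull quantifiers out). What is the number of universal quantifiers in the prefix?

Eliminate → and ↔ using ¬ and ∨.
  ~~(~~(forall p. R(p)) | (exists z. forall v. (~B(z) | ~B(v)))) | ~(exists q. forall u. (R(q) | ~B(u))) | ~(exists w. C(w))
Drive negations inward (¬∀x A ≡ ∃x ¬A, ¬∃x A ≡ ∀x ¬A, De Morgan for ∧/∨):
  (forall p. R(p)) | (exists z. forall v. (~B(z) | ~B(v))) | (forall q. exists u. (~R(q) & B(u))) | (forall w. ~C(w))
Extract every quantifier outward, since the variables are now distinct and don't occur free across branches:
  forall p. exists z. forall v. forall q. exists u. forall w. (R(p) | ~B(z) | ~B(v) | ~R(q) & B(u) | ~C(w))
The prefix is forall p exists z forall v forall q exists u forall w: 4 universal, 2 existential.

4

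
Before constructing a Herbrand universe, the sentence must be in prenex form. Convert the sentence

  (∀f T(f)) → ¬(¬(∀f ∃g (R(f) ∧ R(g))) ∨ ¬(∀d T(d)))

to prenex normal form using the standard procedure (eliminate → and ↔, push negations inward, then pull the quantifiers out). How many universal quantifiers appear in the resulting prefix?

First replace A → B with ¬A ∨ B.
  ¬(∀f T(f)) ∨ ¬(¬(∀f ∃g (R(f) ∧ R(g))) ∨ ¬(∀d T(d)))
Push ¬ through the quantifiers and connectives to reach negation normal form:
  (∃f ¬T(f)) ∨ (∀f ∃g (R(f) ∧ R(g))) ∧ (∀d T(d))
Give each quantifier a distinct variable: f↦w.
  (∃f ¬T(f)) ∨ (∀w ∃g (R(w) ∧ R(g))) ∧ (∀d T(d))
Finally move all quantifiers to the prefix:
  ∃f ∀w ∃g ∀d (¬T(f) ∨ R(w) ∧ R(g) ∧ T(d))
The prefix is ∃f ∀w ∃g ∀d: 2 universal, 2 existential.

2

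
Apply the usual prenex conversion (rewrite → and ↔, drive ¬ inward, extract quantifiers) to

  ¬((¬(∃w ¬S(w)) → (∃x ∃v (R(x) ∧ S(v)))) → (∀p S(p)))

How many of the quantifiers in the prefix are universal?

0

Eliminate → and ↔ using ¬ and ∨.
  ¬(¬(¬¬(∃w ¬S(w)) ∨ (∃x ∃v (R(x) ∧ S(v)))) ∨ (∀p S(p)))
Push ¬ through the quantifiers and connectives to reach negation normal form:
  ((∃w ¬S(w)) ∨ (∃x ∃v (R(x) ∧ S(v)))) ∧ (∃p ¬S(p))
All bound variables are already distinct, so no renaming is needed.
Extract every quantifier outward, since the variables are now distinct and don't occur free across branches:
  ∃w ∃x ∃v ∃p ((¬S(w) ∨ R(x) ∧ S(v)) ∧ ¬S(p))
The prefix is ∃w ∃x ∃v ∃p: 0 universal, 4 existential.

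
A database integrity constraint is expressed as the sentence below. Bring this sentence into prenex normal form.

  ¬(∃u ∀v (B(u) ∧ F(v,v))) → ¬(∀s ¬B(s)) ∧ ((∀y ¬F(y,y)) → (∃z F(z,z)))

∃u ∀v ∃s ∃y ∃z (B(u) ∧ F(v,v) ∨ B(s) ∧ (F(y,y) ∨ F(z,z)))

First replace A → B with ¬A ∨ B.
  ¬¬(∃u ∀v (B(u) ∧ F(v,v))) ∨ ¬(∀s ¬B(s)) ∧ (¬(∀y ¬F(y,y)) ∨ (∃z F(z,z)))
Push ¬ through the quantifiers and connectives to reach negation normal form:
  (∃u ∀v (B(u) ∧ F(v,v))) ∨ (∃s B(s)) ∧ ((∃y F(y,y)) ∨ (∃z F(z,z)))
All bound variables are already distinct, so no renaming is needed.
Extract every quantifier outward, since the variables are now distinct and don't occur free across branches:
  ∃u ∀v ∃s ∃y ∃z (B(u) ∧ F(v,v) ∨ B(s) ∧ (F(y,y) ∨ F(z,z)))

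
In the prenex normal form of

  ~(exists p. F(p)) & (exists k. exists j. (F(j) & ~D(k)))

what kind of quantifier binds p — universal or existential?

Push ¬ through the quantifiers and connectives to reach negation normal form:
  (forall p. ~F(p)) & (exists k. exists j. (F(j) & ~D(k)))
All bound variables are already distinct, so no renaming is needed.
Finally move all quantifiers to the prefix:
  forall p. exists k. exists j. (~F(p) & F(j) & ~D(k))
The quantifier exists p sits under an odd number of negations, so it flips to forall p.

universal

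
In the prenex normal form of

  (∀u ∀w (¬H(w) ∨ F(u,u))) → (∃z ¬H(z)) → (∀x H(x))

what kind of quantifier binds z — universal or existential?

Eliminate → and ↔ using ¬ and ∨.
  ¬(∀u ∀w (¬H(w) ∨ F(u,u))) ∨ ¬(∃z ¬H(z)) ∨ (∀x H(x))
Move each ¬ inward, flipping quantifiers it crosses:
  (∃u ∃w (H(w) ∧ ¬F(u,u))) ∨ (∀z H(z)) ∨ (∀x H(x))
Extract every quantifier outward, since the variables are now distinct and don't occur free across branches:
  ∃u ∃w ∀z ∀x (H(w) ∧ ¬F(u,u) ∨ H(z) ∨ H(x))
The quantifier ∃z sits under an odd number of negations (counting the antecedent side of each →), so it flips to ∀z.

universal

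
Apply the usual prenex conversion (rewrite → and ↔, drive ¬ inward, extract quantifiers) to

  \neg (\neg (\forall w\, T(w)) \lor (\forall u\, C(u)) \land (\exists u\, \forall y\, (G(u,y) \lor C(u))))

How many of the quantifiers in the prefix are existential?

Push ¬ through the quantifiers and connectives to reach negation normal form:
  (\forall w\, T(w)) \land ((\exists u\, \neg C(u)) \lor (\forall u\, \exists y\, (\neg G(u,y) \land \neg C(u))))
Standardize variables apart so no two quantifiers bind the same name: u↦s.
  (\forall w\, T(w)) \land ((\exists u\, \neg C(u)) \lor (\forall s\, \exists y\, (\neg G(s,y) \land \neg C(s))))
Pull the quantifiers to the front (each side's bound variable is not free in the other side):
  \forall w\, \exists u\, \forall s\, \exists y\, (T(w) \land (\neg C(u) \lor \neg G(s,y) \land \neg C(s)))
The prefix is \forall w \exists u \forall s \exists y: 2 universal, 2 existential.

2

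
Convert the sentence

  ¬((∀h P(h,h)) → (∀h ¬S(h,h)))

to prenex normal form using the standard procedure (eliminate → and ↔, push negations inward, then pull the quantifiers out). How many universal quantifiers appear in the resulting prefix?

Rewrite implications/biconditionals: A → B as ¬A ∨ B.
  ¬(¬(∀h P(h,h)) ∨ (∀h ¬S(h,h)))
Move each ¬ inward, flipping quantifiers it crosses:
  (∀h P(h,h)) ∧ (∃h S(h,h))
Standardize variables apart so no two quantifiers bind the same name: h↦c.
  (∀h P(h,h)) ∧ (∃c S(c,c))
Pull the quantifiers to the front (each side's bound variable is not free in the other side):
  ∀h ∃c (P(h,h) ∧ S(c,c))
The prefix is ∀h ∃c: 1 universal, 1 existential.

1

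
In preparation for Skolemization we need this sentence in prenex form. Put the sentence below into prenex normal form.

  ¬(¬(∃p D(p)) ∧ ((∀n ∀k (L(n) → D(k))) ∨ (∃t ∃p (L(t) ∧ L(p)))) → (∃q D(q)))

First replace A → B with ¬A ∨ B.
  ¬(¬(¬(∃p D(p)) ∧ ((∀n ∀k (¬L(n) ∨ D(k))) ∨ (∃t ∃p (L(t) ∧ L(p))))) ∨ (∃q D(q)))
Drive negations inward (¬∀x A ≡ ∃x ¬A, ¬∃x A ≡ ∀x ¬A, De Morgan for ∧/∨):
  (∀p ¬D(p)) ∧ ((∀n ∀k (¬L(n) ∨ D(k))) ∨ (∃t ∃p (L(t) ∧ L(p)))) ∧ (∀q ¬D(q))
Standardize variables apart so no two quantifiers bind the same name: p↦y1.
  (∀p ¬D(p)) ∧ ((∀n ∀k (¬L(n) ∨ D(k))) ∨ (∃t ∃y1 (L(t) ∧ L(y1)))) ∧ (∀q ¬D(q))
Pull the quantifiers to the front (each side's bound variable is not free in the other side):
  ∀p ∀n ∀k ∃t ∃y1 ∀q (¬D(p) ∧ (¬L(n) ∨ D(k) ∨ L(t) ∧ L(y1)) ∧ ¬D(q))

∀p ∀n ∀k ∃t ∃y1 ∀q (¬D(p) ∧ (¬L(n) ∨ D(k) ∨ L(t) ∧ L(y1)) ∧ ¬D(q))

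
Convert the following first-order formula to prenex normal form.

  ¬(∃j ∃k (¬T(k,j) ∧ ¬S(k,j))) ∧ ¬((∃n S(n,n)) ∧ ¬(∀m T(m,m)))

∀j ∀k ∀n ∀m ((T(k,j) ∨ S(k,j)) ∧ (¬S(n,n) ∨ T(m,m)))

Drive negations inward (¬∀x A ≡ ∃x ¬A, ¬∃x A ≡ ∀x ¬A, De Morgan for ∧/∨):
  (∀j ∀k (T(k,j) ∨ S(k,j))) ∧ ((∀n ¬S(n,n)) ∨ (∀m T(m,m)))
All bound variables are already distinct, so no renaming is needed.
Pull the quantifiers to the front (each side's bound variable is not free in the other side):
  ∀j ∀k ∀n ∀m ((T(k,j) ∨ S(k,j)) ∧ (¬S(n,n) ∨ T(m,m)))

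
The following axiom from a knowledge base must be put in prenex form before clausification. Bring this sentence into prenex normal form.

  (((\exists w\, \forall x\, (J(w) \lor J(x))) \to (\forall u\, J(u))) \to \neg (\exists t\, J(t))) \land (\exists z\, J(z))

\exists w\, \forall x\, \exists u\, \forall t\, \exists z\, (((J(w) \lor J(x)) \land \neg J(u) \lor \neg J(t)) \land J(z))

First replace A → B with ¬A ∨ B.
  (\neg (\neg (\exists w\, \forall x\, (J(w) \lor J(x))) \lor (\forall u\, J(u))) \lor \neg (\exists t\, J(t))) \land (\exists z\, J(z))
Move each ¬ inward, flipping quantifiers it crosses:
  ((\exists w\, \forall x\, (J(w) \lor J(x))) \land (\exists u\, \neg J(u)) \lor (\forall t\, \neg J(t))) \land (\exists z\, J(z))
All bound variables are already distinct, so no renaming is needed.
Finally move all quantifiers to the prefix:
  \exists w\, \forall x\, \exists u\, \forall t\, \exists z\, (((J(w) \lor J(x)) \land \neg J(u) \lor \neg J(t)) \land J(z))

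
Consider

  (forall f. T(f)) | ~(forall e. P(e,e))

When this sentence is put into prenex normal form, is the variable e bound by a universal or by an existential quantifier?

Drive negations inward (¬∀x A ≡ ∃x ¬A, ¬∃x A ≡ ∀x ¬A, De Morgan for ∧/∨):
  (forall f. T(f)) | (exists e. ~P(e,e))
All bound variables are already distinct, so no renaming is needed.
Extract every quantifier outward, since the variables are now distinct and don't occur free across branches:
  forall f. exists e. (T(f) | ~P(e,e))
The quantifier forall e sits under an odd number of negations, so it flips to exists e.

existential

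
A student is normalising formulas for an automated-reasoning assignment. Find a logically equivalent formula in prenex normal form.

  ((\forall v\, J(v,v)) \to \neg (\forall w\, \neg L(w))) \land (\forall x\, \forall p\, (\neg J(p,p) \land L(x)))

\exists v\, \exists w\, \forall x\, \forall p\, ((\neg J(v,v) \lor L(w)) \land \neg J(p,p) \land L(x))

Rewrite implications/biconditionals: A → B as ¬A ∨ B.
  (\neg (\forall v\, J(v,v)) \lor \neg (\forall w\, \neg L(w))) \land (\forall x\, \forall p\, (\neg J(p,p) \land L(x)))
Drive negations inward (¬∀x A ≡ ∃x ¬A, ¬∃x A ≡ ∀x ¬A, De Morgan for ∧/∨):
  ((\exists v\, \neg J(v,v)) \lor (\exists w\, L(w))) \land (\forall x\, \forall p\, (\neg J(p,p) \land L(x)))
Finally move all quantifiers to the prefix:
  \exists v\, \exists w\, \forall x\, \forall p\, ((\neg J(v,v) \lor L(w)) \land \neg J(p,p) \land L(x))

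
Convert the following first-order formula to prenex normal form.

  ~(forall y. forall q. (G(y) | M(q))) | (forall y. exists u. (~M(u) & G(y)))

exists y. exists q. forall x1. exists u. (~G(y) & ~M(q) | ~M(u) & G(x1))

Push ¬ through the quantifiers and connectives to reach negation normal form:
  (exists y. exists q. (~G(y) & ~M(q))) | (forall y. exists u. (~M(u) & G(y)))
Give each quantifier a distinct variable: y↦x1.
  (exists y. exists q. (~G(y) & ~M(q))) | (forall x1. exists u. (~M(u) & G(x1)))
Extract every quantifier outward, since the variables are now distinct and don't occur free across branches:
  exists y. exists q. forall x1. exists u. (~G(y) & ~M(q) | ~M(u) & G(x1))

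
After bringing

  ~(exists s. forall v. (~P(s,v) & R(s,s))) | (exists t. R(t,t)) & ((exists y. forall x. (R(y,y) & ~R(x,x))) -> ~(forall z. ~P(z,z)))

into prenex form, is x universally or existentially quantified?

First replace A → B with ¬A ∨ B.
  ~(exists s. forall v. (~P(s,v) & R(s,s))) | (exists t. R(t,t)) & (~(exists y. forall x. (R(y,y) & ~R(x,x))) | ~(forall z. ~P(z,z)))
Push ¬ through the quantifiers and connectives to reach negation normal form:
  (forall s. exists v. (P(s,v) | ~R(s,s))) | (exists t. R(t,t)) & ((forall y. exists x. (~R(y,y) | R(x,x))) | (exists z. P(z,z)))
All bound variables are already distinct, so no renaming is needed.
Pull the quantifiers to the front (each side's bound variable is not free in the other side):
  forall s. exists v. exists t. forall y. exists x. exists z. (P(s,v) | ~R(s,s) | R(t,t) & (~R(y,y) | R(x,x) | P(z,z)))
The quantifier forall x sits under an odd number of negations (counting the antecedent side of each →), so it flips to exists x.

existential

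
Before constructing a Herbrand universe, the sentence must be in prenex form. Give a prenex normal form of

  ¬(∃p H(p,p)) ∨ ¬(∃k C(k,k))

∀p ∀k (¬H(p,p) ∨ ¬C(k,k))

Push ¬ through the quantifiers and connectives to reach negation normal form:
  (∀p ¬H(p,p)) ∨ (∀k ¬C(k,k))
Pull the quantifiers to the front (each side's bound variable is not free in the other side):
  ∀p ∀k (¬H(p,p) ∨ ¬C(k,k))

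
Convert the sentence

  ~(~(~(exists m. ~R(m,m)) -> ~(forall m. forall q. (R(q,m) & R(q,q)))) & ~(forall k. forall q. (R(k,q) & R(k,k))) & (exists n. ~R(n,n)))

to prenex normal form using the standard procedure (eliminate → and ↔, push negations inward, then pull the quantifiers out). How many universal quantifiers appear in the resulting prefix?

3

Eliminate → and ↔ using ¬ and ∨.
  ~(~(~~(exists m. ~R(m,m)) | ~(forall m. forall q. (R(q,m) & R(q,q)))) & ~(forall k. forall q. (R(k,q) & R(k,k))) & (exists n. ~R(n,n)))
Drive negations inward (¬∀x A ≡ ∃x ¬A, ¬∃x A ≡ ∀x ¬A, De Morgan for ∧/∨):
  (exists m. ~R(m,m)) | (exists m. exists q. (~R(q,m) | ~R(q,q))) | (forall k. forall q. (R(k,q) & R(k,k))) | (forall n. R(n,n))
Give each quantifier a distinct variable: m↦s, q↦v.
  (exists m. ~R(m,m)) | (exists s. exists q. (~R(q,s) | ~R(q,q))) | (forall k. forall v. (R(k,v) & R(k,k))) | (forall n. R(n,n))
Pull the quantifiers to the front (each side's bound variable is not free in the other side):
  exists m. exists s. exists q. forall k. forall v. forall n. (~R(m,m) | ~R(q,s) | ~R(q,q) | R(k,v) & R(k,k) | R(n,n))
The prefix is exists m exists s exists q forall k forall v forall n: 3 universal, 3 existential.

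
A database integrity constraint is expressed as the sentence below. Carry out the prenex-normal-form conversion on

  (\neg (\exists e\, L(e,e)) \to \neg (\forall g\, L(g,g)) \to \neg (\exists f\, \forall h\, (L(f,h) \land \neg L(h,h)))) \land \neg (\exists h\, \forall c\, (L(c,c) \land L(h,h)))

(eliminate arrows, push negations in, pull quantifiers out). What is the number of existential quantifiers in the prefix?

Eliminate → and ↔ using ¬ and ∨.
  (\neg \neg (\exists e\, L(e,e)) \lor \neg \neg (\forall g\, L(g,g)) \lor \neg (\exists f\, \forall h\, (L(f,h) \land \neg L(h,h)))) \land \neg (\exists h\, \forall c\, (L(c,c) \land L(h,h)))
Drive negations inward (¬∀x A ≡ ∃x ¬A, ¬∃x A ≡ ∀x ¬A, De Morgan for ∧/∨):
  ((\exists e\, L(e,e)) \lor (\forall g\, L(g,g)) \lor (\forall f\, \exists h\, (\neg L(f,h) \lor L(h,h)))) \land (\forall h\, \exists c\, (\neg L(c,c) \lor \neg L(h,h)))
Standardize variables apart so no two quantifiers bind the same name: h↦s.
  ((\exists e\, L(e,e)) \lor (\forall g\, L(g,g)) \lor (\forall f\, \exists h\, (\neg L(f,h) \lor L(h,h)))) \land (\forall s\, \exists c\, (\neg L(c,c) \lor \neg L(s,s)))
Pull the quantifiers to the front (each side's bound variable is not free in the other side):
  \exists e\, \forall g\, \forall f\, \exists h\, \forall s\, \exists c\, ((L(e,e) \lor L(g,g) \lor \neg L(f,h) \lor L(h,h)) \land (\neg L(c,c) \lor \neg L(s,s)))
The prefix is \exists e \forall g \forall f \exists h \forall s \exists c: 3 universal, 3 existential.

3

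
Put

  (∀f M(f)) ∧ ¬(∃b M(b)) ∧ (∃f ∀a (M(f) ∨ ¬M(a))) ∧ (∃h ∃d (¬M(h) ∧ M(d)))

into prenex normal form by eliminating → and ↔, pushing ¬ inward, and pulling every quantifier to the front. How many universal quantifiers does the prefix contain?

3

Move each ¬ inward, flipping quantifiers it crosses:
  (∀f M(f)) ∧ (∀b ¬M(b)) ∧ (∃f ∀a (M(f) ∨ ¬M(a))) ∧ (∃h ∃d (¬M(h) ∧ M(d)))
Give each quantifier a distinct variable: f↦u1.
  (∀f M(f)) ∧ (∀b ¬M(b)) ∧ (∃u1 ∀a (M(u1) ∨ ¬M(a))) ∧ (∃h ∃d (¬M(h) ∧ M(d)))
Finally move all quantifiers to the prefix:
  ∀f ∀b ∃u1 ∀a ∃h ∃d (M(f) ∧ ¬M(b) ∧ (M(u1) ∨ ¬M(a)) ∧ ¬M(h) ∧ M(d))
The prefix is ∀f ∀b ∃u1 ∀a ∃h ∃d: 3 universal, 3 existential.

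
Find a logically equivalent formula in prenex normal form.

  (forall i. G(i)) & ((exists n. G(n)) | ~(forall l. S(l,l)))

forall i. exists n. exists l. (G(i) & (G(n) | ~S(l,l)))

Drive negations inward (¬∀x A ≡ ∃x ¬A, ¬∃x A ≡ ∀x ¬A, De Morgan for ∧/∨):
  (forall i. G(i)) & ((exists n. G(n)) | (exists l. ~S(l,l)))
Finally move all quantifiers to the prefix:
  forall i. exists n. exists l. (G(i) & (G(n) | ~S(l,l)))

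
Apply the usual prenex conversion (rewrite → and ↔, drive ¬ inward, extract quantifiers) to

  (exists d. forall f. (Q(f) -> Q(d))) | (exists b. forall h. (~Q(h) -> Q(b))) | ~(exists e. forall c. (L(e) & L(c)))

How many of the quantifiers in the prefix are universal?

Rewrite implications/biconditionals: A → B as ¬A ∨ B.
  (exists d. forall f. (~Q(f) | Q(d))) | (exists b. forall h. (~~Q(h) | Q(b))) | ~(exists e. forall c. (L(e) & L(c)))
Push ¬ through the quantifiers and connectives to reach negation normal form:
  (exists d. forall f. (~Q(f) | Q(d))) | (exists b. forall h. (Q(h) | Q(b))) | (forall e. exists c. (~L(e) | ~L(c)))
All bound variables are already distinct, so no renaming is needed.
Finally move all quantifiers to the prefix:
  exists d. forall f. exists b. forall h. forall e. exists c. (~Q(f) | Q(d) | Q(h) | Q(b) | ~L(e) | ~L(c))
The prefix is exists d forall f exists b forall h forall e exists c: 3 universal, 3 existential.

3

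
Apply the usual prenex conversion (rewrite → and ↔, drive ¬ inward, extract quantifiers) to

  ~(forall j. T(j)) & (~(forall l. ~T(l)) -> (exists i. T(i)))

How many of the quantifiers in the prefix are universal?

1

Eliminate → and ↔ using ¬ and ∨.
  ~(forall j. T(j)) & (~~(forall l. ~T(l)) | (exists i. T(i)))
Push ¬ through the quantifiers and connectives to reach negation normal form:
  (exists j. ~T(j)) & ((forall l. ~T(l)) | (exists i. T(i)))
Finally move all quantifiers to the prefix:
  exists j. forall l. exists i. (~T(j) & (~T(l) | T(i)))
The prefix is exists j forall l exists i: 1 universal, 2 existential.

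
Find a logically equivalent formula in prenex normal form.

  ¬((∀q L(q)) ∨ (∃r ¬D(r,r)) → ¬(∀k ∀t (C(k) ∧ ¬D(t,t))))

First replace A → B with ¬A ∨ B.
  ¬(¬((∀q L(q)) ∨ (∃r ¬D(r,r))) ∨ ¬(∀k ∀t (C(k) ∧ ¬D(t,t))))
Move each ¬ inward, flipping quantifiers it crosses:
  ((∀q L(q)) ∨ (∃r ¬D(r,r))) ∧ (∀k ∀t (C(k) ∧ ¬D(t,t)))
All bound variables are already distinct, so no renaming is needed.
Finally move all quantifiers to the prefix:
  ∀q ∃r ∀k ∀t ((L(q) ∨ ¬D(r,r)) ∧ C(k) ∧ ¬D(t,t))

∀q ∃r ∀k ∀t ((L(q) ∨ ¬D(r,r)) ∧ C(k) ∧ ¬D(t,t))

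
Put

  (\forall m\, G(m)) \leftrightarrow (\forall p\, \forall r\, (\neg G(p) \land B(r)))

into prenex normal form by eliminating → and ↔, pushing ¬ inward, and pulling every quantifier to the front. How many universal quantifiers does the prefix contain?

3

Rewrite implications/biconditionals: A → B as ¬A ∨ B; A ↔ B as (¬A ∨ B) ∧ (¬B ∨ A).
  (\neg (\forall m\, G(m)) \lor (\forall p\, \forall r\, (\neg G(p) \land B(r)))) \land (\neg (\forall p\, \forall r\, (\neg G(p) \land B(r))) \lor (\forall m\, G(m)))
Drive negations inward (¬∀x A ≡ ∃x ¬A, ¬∃x A ≡ ∀x ¬A, De Morgan for ∧/∨):
  ((\exists m\, \neg G(m)) \lor (\forall p\, \forall r\, (\neg G(p) \land B(r)))) \land ((\exists p\, \exists r\, (G(p) \lor \neg B(r))) \lor (\forall m\, G(m)))
Standardize variables apart so no two quantifiers bind the same name: p↦v1, r↦u, m↦w1.
  ((\exists m\, \neg G(m)) \lor (\forall p\, \forall r\, (\neg G(p) \land B(r)))) \land ((\exists v1\, \exists u\, (G(v1) \lor \neg B(u))) \lor (\forall w1\, G(w1)))
Extract every quantifier outward, since the variables are now distinct and don't occur free across branches:
  \exists m\, \forall p\, \forall r\, \exists v1\, \exists u\, \forall w1\, ((\neg G(m) \lor \neg G(p) \land B(r)) \land (G(v1) \lor \neg B(u) \lor G(w1)))
The prefix is \exists m \forall p \forall r \exists v1 \exists u \forall w1: 3 universal, 3 existential.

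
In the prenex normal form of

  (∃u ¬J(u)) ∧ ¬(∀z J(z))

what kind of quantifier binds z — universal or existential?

Drive negations inward (¬∀x A ≡ ∃x ¬A, ¬∃x A ≡ ∀x ¬A, De Morgan for ∧/∨):
  (∃u ¬J(u)) ∧ (∃z ¬J(z))
Pull the quantifiers to the front (each side's bound variable is not free in the other side):
  ∃u ∃z (¬J(u) ∧ ¬J(z))
The quantifier ∀z sits under an odd number of negations, so it flips to ∃z.

existential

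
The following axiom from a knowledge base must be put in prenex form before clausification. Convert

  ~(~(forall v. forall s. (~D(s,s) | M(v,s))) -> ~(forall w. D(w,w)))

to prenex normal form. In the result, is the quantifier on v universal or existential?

existential

First replace A → B with ¬A ∨ B.
  ~(~~(forall v. forall s. (~D(s,s) | M(v,s))) | ~(forall w. D(w,w)))
Push ¬ through the quantifiers and connectives to reach negation normal form:
  (exists v. exists s. (D(s,s) & ~M(v,s))) & (forall w. D(w,w))
All bound variables are already distinct, so no renaming is needed.
Pull the quantifiers to the front (each side's bound variable is not free in the other side):
  exists v. exists s. forall w. (D(s,s) & ~M(v,s) & D(w,w))
The quantifier forall v sits under an odd number of negations (counting the antecedent side of each →), so it flips to exists v.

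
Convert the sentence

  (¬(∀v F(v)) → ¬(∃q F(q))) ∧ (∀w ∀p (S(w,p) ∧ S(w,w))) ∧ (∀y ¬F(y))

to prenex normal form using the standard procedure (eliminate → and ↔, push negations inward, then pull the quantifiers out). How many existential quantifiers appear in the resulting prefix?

Rewrite implications/biconditionals: A → B as ¬A ∨ B.
  (¬¬(∀v F(v)) ∨ ¬(∃q F(q))) ∧ (∀w ∀p (S(w,p) ∧ S(w,w))) ∧ (∀y ¬F(y))
Push ¬ through the quantifiers and connectives to reach negation normal form:
  ((∀v F(v)) ∨ (∀q ¬F(q))) ∧ (∀w ∀p (S(w,p) ∧ S(w,w))) ∧ (∀y ¬F(y))
All bound variables are already distinct, so no renaming is needed.
Finally move all quantifiers to the prefix:
  ∀v ∀q ∀w ∀p ∀y ((F(v) ∨ ¬F(q)) ∧ S(w,p) ∧ S(w,w) ∧ ¬F(y))
The prefix is ∀v ∀q ∀w ∀p ∀y: 5 universal, 0 existential.

0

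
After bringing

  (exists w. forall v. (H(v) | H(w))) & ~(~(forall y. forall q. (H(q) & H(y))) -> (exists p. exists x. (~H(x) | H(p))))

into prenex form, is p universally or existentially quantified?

universal

First replace A → B with ¬A ∨ B.
  (exists w. forall v. (H(v) | H(w))) & ~(~~(forall y. forall q. (H(q) & H(y))) | (exists p. exists x. (~H(x) | H(p))))
Push ¬ through the quantifiers and connectives to reach negation normal form:
  (exists w. forall v. (H(v) | H(w))) & (exists y. exists q. (~H(q) | ~H(y))) & (forall p. forall x. (H(x) & ~H(p)))
All bound variables are already distinct, so no renaming is needed.
Pull the quantifiers to the front (each side's bound variable is not free in the other side):
  exists w. forall v. exists y. exists q. forall p. forall x. ((H(v) | H(w)) & (~H(q) | ~H(y)) & H(x) & ~H(p))
The quantifier exists p sits under an odd number of negations (counting the antecedent side of each →), so it flips to forall p.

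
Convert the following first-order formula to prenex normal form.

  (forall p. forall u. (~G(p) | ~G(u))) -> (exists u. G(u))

Rewrite implications/biconditionals: A → B as ¬A ∨ B.
  ~(forall p. forall u. (~G(p) | ~G(u))) | (exists u. G(u))
Push ¬ through the quantifiers and connectives to reach negation normal form:
  (exists p. exists u. (G(p) & G(u))) | (exists u. G(u))
Give each quantifier a distinct variable: u↦z.
  (exists p. exists u. (G(p) & G(u))) | (exists z. G(z))
Extract every quantifier outward, since the variables are now distinct and don't occur free across branches:
  exists p. exists u. exists z. (G(p) & G(u) | G(z))

exists p. exists u. exists z. (G(p) & G(u) | G(z))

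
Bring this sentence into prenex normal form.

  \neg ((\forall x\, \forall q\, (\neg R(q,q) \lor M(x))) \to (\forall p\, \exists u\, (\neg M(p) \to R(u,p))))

\forall x\, \forall q\, \exists p\, \forall u\, ((\neg R(q,q) \lor M(x)) \land \neg M(p) \land \neg R(u,p))

First replace A → B with ¬A ∨ B.
  \neg (\neg (\forall x\, \forall q\, (\neg R(q,q) \lor M(x))) \lor (\forall p\, \exists u\, (\neg \neg M(p) \lor R(u,p))))
Drive negations inward (¬∀x A ≡ ∃x ¬A, ¬∃x A ≡ ∀x ¬A, De Morgan for ∧/∨):
  (\forall x\, \forall q\, (\neg R(q,q) \lor M(x))) \land (\exists p\, \forall u\, (\neg M(p) \land \neg R(u,p)))
Finally move all quantifiers to the prefix:
  \forall x\, \forall q\, \exists p\, \forall u\, ((\neg R(q,q) \lor M(x)) \land \neg M(p) \land \neg R(u,p))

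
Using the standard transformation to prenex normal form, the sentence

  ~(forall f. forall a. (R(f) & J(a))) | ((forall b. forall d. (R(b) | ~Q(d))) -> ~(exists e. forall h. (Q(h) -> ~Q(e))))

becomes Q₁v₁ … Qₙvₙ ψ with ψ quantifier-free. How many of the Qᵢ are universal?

First replace A → B with ¬A ∨ B.
  ~(forall f. forall a. (R(f) & J(a))) | ~(forall b. forall d. (R(b) | ~Q(d))) | ~(exists e. forall h. (~Q(h) | ~Q(e)))
Move each ¬ inward, flipping quantifiers it crosses:
  (exists f. exists a. (~R(f) | ~J(a))) | (exists b. exists d. (~R(b) & Q(d))) | (forall e. exists h. (Q(h) & Q(e)))
All bound variables are already distinct, so no renaming is needed.
Pull the quantifiers to the front (each side's bound variable is not free in the other side):
  exists f. exists a. exists b. exists d. forall e. exists h. (~R(f) | ~J(a) | ~R(b) & Q(d) | Q(h) & Q(e))
The prefix is exists f exists a exists b exists d forall e exists h: 1 universal, 5 existential.

1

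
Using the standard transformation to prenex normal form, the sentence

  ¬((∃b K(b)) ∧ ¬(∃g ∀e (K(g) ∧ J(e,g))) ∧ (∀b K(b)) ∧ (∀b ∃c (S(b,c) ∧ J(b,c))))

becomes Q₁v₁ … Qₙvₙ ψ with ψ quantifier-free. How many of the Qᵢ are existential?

3

Drive negations inward (¬∀x A ≡ ∃x ¬A, ¬∃x A ≡ ∀x ¬A, De Morgan for ∧/∨):
  (∀b ¬K(b)) ∨ (∃g ∀e (K(g) ∧ J(e,g))) ∨ (∃b ¬K(b)) ∨ (∃b ∀c (¬S(b,c) ∨ ¬J(b,c)))
Standardize variables apart so no two quantifiers bind the same name: b↦v1, b↦u.
  (∀b ¬K(b)) ∨ (∃g ∀e (K(g) ∧ J(e,g))) ∨ (∃v1 ¬K(v1)) ∨ (∃u ∀c (¬S(u,c) ∨ ¬J(u,c)))
Extract every quantifier outward, since the variables are now distinct and don't occur free across branches:
  ∀b ∃g ∀e ∃v1 ∃u ∀c (¬K(b) ∨ K(g) ∧ J(e,g) ∨ ¬K(v1) ∨ ¬S(u,c) ∨ ¬J(u,c))
The prefix is ∀b ∃g ∀e ∃v1 ∃u ∀c: 3 universal, 3 existential.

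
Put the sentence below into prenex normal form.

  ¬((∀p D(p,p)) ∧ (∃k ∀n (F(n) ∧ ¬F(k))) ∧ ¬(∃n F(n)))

∃p ∀k ∃n ∃x1 (¬D(p,p) ∨ ¬F(n) ∨ F(k) ∨ F(x1))

Move each ¬ inward, flipping quantifiers it crosses:
  (∃p ¬D(p,p)) ∨ (∀k ∃n (¬F(n) ∨ F(k))) ∨ (∃n F(n))
Give each quantifier a distinct variable: n↦x1.
  (∃p ¬D(p,p)) ∨ (∀k ∃n (¬F(n) ∨ F(k))) ∨ (∃x1 F(x1))
Finally move all quantifiers to the prefix:
  ∃p ∀k ∃n ∃x1 (¬D(p,p) ∨ ¬F(n) ∨ F(k) ∨ F(x1))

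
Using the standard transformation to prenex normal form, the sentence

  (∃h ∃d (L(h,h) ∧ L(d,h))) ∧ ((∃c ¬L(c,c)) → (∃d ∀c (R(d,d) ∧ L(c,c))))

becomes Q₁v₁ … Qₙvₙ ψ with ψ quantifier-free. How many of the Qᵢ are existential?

3

Eliminate → and ↔ using ¬ and ∨.
  (∃h ∃d (L(h,h) ∧ L(d,h))) ∧ (¬(∃c ¬L(c,c)) ∨ (∃d ∀c (R(d,d) ∧ L(c,c))))
Drive negations inward (¬∀x A ≡ ∃x ¬A, ¬∃x A ≡ ∀x ¬A, De Morgan for ∧/∨):
  (∃h ∃d (L(h,h) ∧ L(d,h))) ∧ ((∀c L(c,c)) ∨ (∃d ∀c (R(d,d) ∧ L(c,c))))
Give each quantifier a distinct variable: d↦u, c↦q.
  (∃h ∃d (L(h,h) ∧ L(d,h))) ∧ ((∀c L(c,c)) ∨ (∃u ∀q (R(u,u) ∧ L(q,q))))
Extract every quantifier outward, since the variables are now distinct and don't occur free across branches:
  ∃h ∃d ∀c ∃u ∀q (L(h,h) ∧ L(d,h) ∧ (L(c,c) ∨ R(u,u) ∧ L(q,q)))
The prefix is ∃h ∃d ∀c ∃u ∀q: 2 universal, 3 existential.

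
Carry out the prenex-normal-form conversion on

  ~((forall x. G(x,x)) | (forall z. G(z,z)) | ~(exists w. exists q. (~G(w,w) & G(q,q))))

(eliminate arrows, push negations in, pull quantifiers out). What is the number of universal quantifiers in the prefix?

0

Drive negations inward (¬∀x A ≡ ∃x ¬A, ¬∃x A ≡ ∀x ¬A, De Morgan for ∧/∨):
  (exists x. ~G(x,x)) & (exists z. ~G(z,z)) & (exists w. exists q. (~G(w,w) & G(q,q)))
All bound variables are already distinct, so no renaming is needed.
Extract every quantifier outward, since the variables are now distinct and don't occur free across branches:
  exists x. exists z. exists w. exists q. (~G(x,x) & ~G(z,z) & ~G(w,w) & G(q,q))
The prefix is exists x exists z exists w exists q: 0 universal, 4 existential.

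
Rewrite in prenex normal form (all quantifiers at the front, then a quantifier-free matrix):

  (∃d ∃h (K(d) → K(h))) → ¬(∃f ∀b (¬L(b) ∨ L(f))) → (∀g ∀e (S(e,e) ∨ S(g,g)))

∀d ∀h ∃f ∀b ∀g ∀e (K(d) ∧ ¬K(h) ∨ ¬L(b) ∨ L(f) ∨ S(e,e) ∨ S(g,g))

Eliminate → and ↔ using ¬ and ∨.
  ¬(∃d ∃h (¬K(d) ∨ K(h))) ∨ ¬¬(∃f ∀b (¬L(b) ∨ L(f))) ∨ (∀g ∀e (S(e,e) ∨ S(g,g)))
Drive negations inward (¬∀x A ≡ ∃x ¬A, ¬∃x A ≡ ∀x ¬A, De Morgan for ∧/∨):
  (∀d ∀h (K(d) ∧ ¬K(h))) ∨ (∃f ∀b (¬L(b) ∨ L(f))) ∨ (∀g ∀e (S(e,e) ∨ S(g,g)))
All bound variables are already distinct, so no renaming is needed.
Pull the quantifiers to the front (each side's bound variable is not free in the other side):
  ∀d ∀h ∃f ∀b ∀g ∀e (K(d) ∧ ¬K(h) ∨ ¬L(b) ∨ L(f) ∨ S(e,e) ∨ S(g,g))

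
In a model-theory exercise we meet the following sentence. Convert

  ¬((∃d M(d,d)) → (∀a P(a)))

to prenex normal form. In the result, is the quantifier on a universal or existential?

existential

Eliminate → and ↔ using ¬ and ∨.
  ¬(¬(∃d M(d,d)) ∨ (∀a P(a)))
Drive negations inward (¬∀x A ≡ ∃x ¬A, ¬∃x A ≡ ∀x ¬A, De Morgan for ∧/∨):
  (∃d M(d,d)) ∧ (∃a ¬P(a))
Pull the quantifiers to the front (each side's bound variable is not free in the other side):
  ∃d ∃a (M(d,d) ∧ ¬P(a))
The quantifier ∀a sits under an odd number of negations (counting the antecedent side of each →), so it flips to ∃a.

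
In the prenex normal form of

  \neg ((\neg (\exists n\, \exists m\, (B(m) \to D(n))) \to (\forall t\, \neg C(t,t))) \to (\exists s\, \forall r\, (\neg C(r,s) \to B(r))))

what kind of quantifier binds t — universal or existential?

universal

Rewrite implications/biconditionals: A → B as ¬A ∨ B.
  \neg (\neg (\neg \neg (\exists n\, \exists m\, (\neg B(m) \lor D(n))) \lor (\forall t\, \neg C(t,t))) \lor (\exists s\, \forall r\, (\neg \neg C(r,s) \lor B(r))))
Move each ¬ inward, flipping quantifiers it crosses:
  ((\exists n\, \exists m\, (\neg B(m) \lor D(n))) \lor (\forall t\, \neg C(t,t))) \land (\forall s\, \exists r\, (\neg C(r,s) \land \neg B(r)))
All bound variables are already distinct, so no renaming is needed.
Pull the quantifiers to the front (each side's bound variable is not free in the other side):
  \exists n\, \exists m\, \forall t\, \forall s\, \exists r\, ((\neg B(m) \lor D(n) \lor \neg C(t,t)) \land \neg C(r,s) \land \neg B(r))
The quantifier \forall t sits under an even number of negations (counting the antecedent side of each →), so it remains universal.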